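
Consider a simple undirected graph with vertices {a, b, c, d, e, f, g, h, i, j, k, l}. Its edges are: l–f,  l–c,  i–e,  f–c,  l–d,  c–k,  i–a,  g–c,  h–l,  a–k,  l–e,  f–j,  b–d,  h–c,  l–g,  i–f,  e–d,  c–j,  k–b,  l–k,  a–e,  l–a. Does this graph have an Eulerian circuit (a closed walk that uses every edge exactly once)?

No

Degrees: a:4, b:2, c:6, d:3, e:4, f:4, g:2, h:2, i:3, j:2, k:4, l:8
d, i have odd degree; an Eulerian circuit needs every degree to be even, so none exists.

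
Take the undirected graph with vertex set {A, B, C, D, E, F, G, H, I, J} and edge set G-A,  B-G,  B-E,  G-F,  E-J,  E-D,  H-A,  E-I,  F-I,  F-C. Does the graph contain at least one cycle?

|V| = 10, |E| = 10, number of components = 1.
Since 10 > 10 - 1, a cycle must exist; for instance G-B-E-I-F-G.

Yes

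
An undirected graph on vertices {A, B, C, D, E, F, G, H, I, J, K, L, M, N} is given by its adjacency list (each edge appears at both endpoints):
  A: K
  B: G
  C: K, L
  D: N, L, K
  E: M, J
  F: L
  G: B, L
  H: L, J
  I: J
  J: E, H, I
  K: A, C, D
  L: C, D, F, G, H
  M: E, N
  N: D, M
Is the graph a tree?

|V| = 14, |E| = 15.
A tree on 14 vertices has exactly 13 edges; this graph has 15, so it contains a cycle and is not a tree.

No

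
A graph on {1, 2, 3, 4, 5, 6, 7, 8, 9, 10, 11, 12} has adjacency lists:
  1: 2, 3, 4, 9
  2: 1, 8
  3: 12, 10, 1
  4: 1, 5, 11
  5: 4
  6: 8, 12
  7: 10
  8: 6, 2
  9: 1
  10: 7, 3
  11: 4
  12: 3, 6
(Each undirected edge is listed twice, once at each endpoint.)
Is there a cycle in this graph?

Yes

|V| = 12, |E| = 12, number of components = 1.
Since 12 > 12 - 1, a cycle must exist; for instance 1-3-12-6-8-2-1.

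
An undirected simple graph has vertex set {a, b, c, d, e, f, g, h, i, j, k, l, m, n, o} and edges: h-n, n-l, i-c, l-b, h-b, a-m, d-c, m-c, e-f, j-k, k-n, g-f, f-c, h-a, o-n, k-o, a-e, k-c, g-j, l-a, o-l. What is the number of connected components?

1

Component: {a, b, c, d, e, f, g, h, i, j, k, l, m, n, o}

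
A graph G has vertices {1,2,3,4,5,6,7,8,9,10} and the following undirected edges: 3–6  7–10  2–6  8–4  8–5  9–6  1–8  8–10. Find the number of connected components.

Component: {2, 3, 6, 9}
Component: {1, 4, 5, 7, 8, 10}

2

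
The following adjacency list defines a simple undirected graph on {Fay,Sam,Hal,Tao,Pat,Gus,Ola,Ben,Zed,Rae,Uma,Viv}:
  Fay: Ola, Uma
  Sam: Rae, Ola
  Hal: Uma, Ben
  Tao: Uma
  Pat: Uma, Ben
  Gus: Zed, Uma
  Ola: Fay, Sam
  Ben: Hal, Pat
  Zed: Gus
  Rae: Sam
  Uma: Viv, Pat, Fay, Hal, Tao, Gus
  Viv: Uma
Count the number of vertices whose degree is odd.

4

Degrees: Fay:2, Sam:2, Hal:2, Tao:1, Pat:2, Gus:2, Ola:2, Ben:2, Zed:1, Rae:1, Uma:6, Viv:1
Odd-degree vertices: Tao, Zed, Rae, Viv.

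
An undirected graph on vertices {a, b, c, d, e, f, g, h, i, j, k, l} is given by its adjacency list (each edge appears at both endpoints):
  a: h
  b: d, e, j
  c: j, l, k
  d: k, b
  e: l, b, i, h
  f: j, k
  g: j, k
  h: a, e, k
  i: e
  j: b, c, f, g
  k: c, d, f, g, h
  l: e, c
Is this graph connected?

Starting from a and exploring outward reaches every vertex (a, h, e, k, i, b, l, c, f, d, g, j); the graph is connected.

Yes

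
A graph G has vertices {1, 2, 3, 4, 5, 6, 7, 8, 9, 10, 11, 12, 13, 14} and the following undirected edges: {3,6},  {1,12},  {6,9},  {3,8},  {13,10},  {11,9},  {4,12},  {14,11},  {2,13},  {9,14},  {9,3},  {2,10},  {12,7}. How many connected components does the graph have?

4

Component: {5}
Component: {2, 10, 13}
Component: {1, 4, 7, 12}
Component: {3, 6, 8, 9, 11, 14}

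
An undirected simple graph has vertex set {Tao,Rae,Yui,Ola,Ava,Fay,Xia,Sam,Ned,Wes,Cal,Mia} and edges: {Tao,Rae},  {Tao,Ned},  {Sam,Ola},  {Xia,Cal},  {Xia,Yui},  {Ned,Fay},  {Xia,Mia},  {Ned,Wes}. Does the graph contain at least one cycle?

|V| = 12, |E| = 8, number of components = 4.
Since 8 = 12 - 4, the graph is a forest and contains no cycle.

No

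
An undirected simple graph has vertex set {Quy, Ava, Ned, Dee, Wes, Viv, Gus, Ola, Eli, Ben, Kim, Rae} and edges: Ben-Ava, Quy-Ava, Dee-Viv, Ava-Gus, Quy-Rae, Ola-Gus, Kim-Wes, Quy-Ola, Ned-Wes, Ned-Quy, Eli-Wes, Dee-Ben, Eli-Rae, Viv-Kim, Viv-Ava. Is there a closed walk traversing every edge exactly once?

Degrees: Quy:4, Ava:4, Ned:2, Dee:2, Wes:3, Viv:3, Gus:2, Ola:2, Eli:2, Ben:2, Kim:2, Rae:2
Vertices with odd degree: Wes, Viv. An Eulerian circuit requires all degrees even.

No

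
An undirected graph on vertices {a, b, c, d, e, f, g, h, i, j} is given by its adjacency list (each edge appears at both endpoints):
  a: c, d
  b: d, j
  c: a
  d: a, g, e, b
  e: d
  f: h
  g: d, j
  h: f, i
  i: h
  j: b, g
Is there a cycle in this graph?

The graph has 10 vertices, 9 edges, and 2 connected components.
Since 9 > 10 - 2, a cycle must exist; for instance d-b-j-g-d.

Yes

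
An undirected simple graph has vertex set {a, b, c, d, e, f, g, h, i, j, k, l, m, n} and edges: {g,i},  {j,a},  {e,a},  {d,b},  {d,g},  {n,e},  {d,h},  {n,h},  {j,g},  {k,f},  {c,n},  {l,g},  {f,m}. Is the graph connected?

No

Component: {f, k, m}
Component: {a, b, c, d, e, g, h, i, j, l, n}
No edge joins these 2 groups, so the graph is disconnected.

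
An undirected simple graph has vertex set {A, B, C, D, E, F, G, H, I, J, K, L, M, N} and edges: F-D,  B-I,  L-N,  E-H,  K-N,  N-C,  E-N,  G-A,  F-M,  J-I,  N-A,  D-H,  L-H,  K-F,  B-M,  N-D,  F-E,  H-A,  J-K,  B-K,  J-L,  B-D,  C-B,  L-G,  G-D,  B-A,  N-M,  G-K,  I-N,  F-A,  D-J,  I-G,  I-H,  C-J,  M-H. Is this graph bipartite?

Yes

A valid 2-coloring puts {B, F, G, H, J, N} on one side and {A, C, D, E, I, K, L, M} on the other; every edge crosses between the two sides.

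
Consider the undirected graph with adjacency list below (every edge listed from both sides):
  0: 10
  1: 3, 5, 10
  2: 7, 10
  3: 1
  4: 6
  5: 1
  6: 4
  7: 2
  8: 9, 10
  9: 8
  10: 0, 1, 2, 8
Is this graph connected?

No

Component: {4, 6}
Component: {0, 1, 2, 3, 5, 7, 8, 9, 10}
There are 2 separate components, so the graph is not connected.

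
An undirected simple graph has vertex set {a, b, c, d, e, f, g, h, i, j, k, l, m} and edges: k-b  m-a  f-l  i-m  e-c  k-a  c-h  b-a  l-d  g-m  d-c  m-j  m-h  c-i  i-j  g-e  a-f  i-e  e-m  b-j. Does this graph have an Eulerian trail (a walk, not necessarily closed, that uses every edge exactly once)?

Degrees: a:4, b:3, c:4, d:2, e:4, f:2, g:2, h:2, i:4, j:3, k:2, l:2, m:6
Odd-degree vertices: b, j (2 total).
With 2 odd-degree vertices and all edges in one connected piece, an Eulerian trail exists (from b to j).

Yes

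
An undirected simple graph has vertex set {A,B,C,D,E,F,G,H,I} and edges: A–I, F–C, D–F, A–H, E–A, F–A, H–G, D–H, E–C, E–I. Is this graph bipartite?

No

E-A-I-E is an odd cycle (length 3), and a bipartite graph can contain only even cycles.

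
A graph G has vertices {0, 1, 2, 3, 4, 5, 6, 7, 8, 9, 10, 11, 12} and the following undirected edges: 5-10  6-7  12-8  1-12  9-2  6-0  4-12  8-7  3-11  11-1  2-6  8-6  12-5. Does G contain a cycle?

|V| = 13, |E| = 13, number of components = 1.
Since 13 > 13 - 1, a cycle must exist; for instance 6-8-7-6.

Yes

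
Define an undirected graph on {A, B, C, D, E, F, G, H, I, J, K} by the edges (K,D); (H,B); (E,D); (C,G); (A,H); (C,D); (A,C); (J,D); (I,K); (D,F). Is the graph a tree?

|V| = 11, |E| = 10.
Connected and |E| = |V| - 1, which characterizes a tree.

Yes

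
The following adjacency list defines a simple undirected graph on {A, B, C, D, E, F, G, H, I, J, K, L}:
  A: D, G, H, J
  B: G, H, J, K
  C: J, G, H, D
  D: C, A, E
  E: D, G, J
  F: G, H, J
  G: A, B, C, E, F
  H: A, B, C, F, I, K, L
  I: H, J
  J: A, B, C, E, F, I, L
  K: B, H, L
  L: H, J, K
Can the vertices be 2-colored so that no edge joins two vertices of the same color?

The cycle K-H-L-K has length 3, which is odd, so the graph is not bipartite.

No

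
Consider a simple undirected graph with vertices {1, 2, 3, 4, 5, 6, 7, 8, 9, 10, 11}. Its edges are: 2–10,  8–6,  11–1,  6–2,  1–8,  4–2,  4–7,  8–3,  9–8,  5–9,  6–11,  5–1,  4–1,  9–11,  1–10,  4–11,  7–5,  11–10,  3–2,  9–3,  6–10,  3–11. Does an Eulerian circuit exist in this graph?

Degrees: 1:5, 2:4, 3:4, 4:4, 5:3, 6:4, 7:2, 8:4, 9:4, 10:4, 11:6
1, 5 have odd degree; an Eulerian circuit needs every degree to be even, so none exists.

No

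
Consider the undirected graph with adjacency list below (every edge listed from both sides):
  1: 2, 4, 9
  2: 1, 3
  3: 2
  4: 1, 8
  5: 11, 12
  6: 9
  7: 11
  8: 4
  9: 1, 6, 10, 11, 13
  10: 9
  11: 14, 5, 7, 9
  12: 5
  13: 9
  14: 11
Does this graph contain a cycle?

|V| = 14, |E| = 13, number of components = 1.
Since 13 = 14 - 1, the graph is a forest and contains no cycle.

No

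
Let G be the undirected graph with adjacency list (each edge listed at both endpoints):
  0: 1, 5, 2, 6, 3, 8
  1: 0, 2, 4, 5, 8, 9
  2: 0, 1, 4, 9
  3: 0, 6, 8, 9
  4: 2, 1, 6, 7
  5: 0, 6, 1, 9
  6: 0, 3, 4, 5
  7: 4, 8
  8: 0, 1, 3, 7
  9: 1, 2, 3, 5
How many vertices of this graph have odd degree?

Degrees: 0:6, 1:6, 2:4, 3:4, 4:4, 5:4, 6:4, 7:2, 8:4, 9:4
Odd-degree vertices: none.

0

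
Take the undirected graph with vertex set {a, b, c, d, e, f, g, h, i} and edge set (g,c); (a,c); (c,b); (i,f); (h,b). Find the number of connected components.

Component: {d}
Component: {e}
Component: {f, i}
Component: {a, b, c, g, h}

4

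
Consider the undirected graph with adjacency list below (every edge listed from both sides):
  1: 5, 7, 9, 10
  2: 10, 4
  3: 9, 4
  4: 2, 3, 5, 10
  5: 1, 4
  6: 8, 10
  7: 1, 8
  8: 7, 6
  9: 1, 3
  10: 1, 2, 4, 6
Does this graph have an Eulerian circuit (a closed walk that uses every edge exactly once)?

Degrees: 1:4, 2:2, 3:2, 4:4, 5:2, 6:2, 7:2, 8:2, 9:2, 10:4
All degrees are even and the non-isolated vertices are connected — an Eulerian circuit exists.

Yes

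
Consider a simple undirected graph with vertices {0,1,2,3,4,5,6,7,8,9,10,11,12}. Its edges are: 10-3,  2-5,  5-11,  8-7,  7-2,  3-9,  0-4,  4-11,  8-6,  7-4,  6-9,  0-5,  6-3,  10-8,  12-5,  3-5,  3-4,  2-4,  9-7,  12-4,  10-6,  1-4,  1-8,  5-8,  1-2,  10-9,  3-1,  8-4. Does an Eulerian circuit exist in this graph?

Degrees: 0:2, 1:4, 2:4, 3:6, 4:8, 5:6, 6:4, 7:4, 8:6, 9:4, 10:4, 11:2, 12:2
All degrees are even and the non-isolated vertices are connected — an Eulerian circuit exists.

Yes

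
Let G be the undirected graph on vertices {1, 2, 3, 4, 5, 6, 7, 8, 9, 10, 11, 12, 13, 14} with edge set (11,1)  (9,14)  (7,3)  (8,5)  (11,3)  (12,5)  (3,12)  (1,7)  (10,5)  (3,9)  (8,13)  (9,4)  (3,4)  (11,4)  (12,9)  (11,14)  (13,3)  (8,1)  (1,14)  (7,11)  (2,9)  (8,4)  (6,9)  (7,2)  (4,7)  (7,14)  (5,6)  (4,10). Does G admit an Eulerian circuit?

No

Degrees: 1:4, 2:2, 3:6, 4:6, 5:4, 6:2, 7:6, 8:4, 9:6, 10:2, 11:5, 12:3, 13:2, 14:4
Vertices with odd degree: 11, 12. An Eulerian circuit requires all degrees even.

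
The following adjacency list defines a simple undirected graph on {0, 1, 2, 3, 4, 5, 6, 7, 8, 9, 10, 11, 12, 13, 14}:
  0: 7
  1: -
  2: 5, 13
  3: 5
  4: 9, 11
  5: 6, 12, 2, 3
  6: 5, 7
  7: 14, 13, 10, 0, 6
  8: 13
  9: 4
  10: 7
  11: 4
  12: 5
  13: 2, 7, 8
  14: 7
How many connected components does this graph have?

3

Component: {1}
Component: {4, 9, 11}
Component: {0, 2, 3, 5, 6, 7, 8, 10, 12, 13, 14}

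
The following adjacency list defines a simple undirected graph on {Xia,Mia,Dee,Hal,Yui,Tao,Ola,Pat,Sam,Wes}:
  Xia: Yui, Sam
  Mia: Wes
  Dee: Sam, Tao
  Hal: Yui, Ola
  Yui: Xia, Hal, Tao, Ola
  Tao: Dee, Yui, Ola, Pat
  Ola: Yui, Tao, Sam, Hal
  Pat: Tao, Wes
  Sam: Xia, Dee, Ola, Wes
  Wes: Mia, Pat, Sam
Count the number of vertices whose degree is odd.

Degrees: Xia:2, Mia:1, Dee:2, Hal:2, Yui:4, Tao:4, Ola:4, Pat:2, Sam:4, Wes:3
Odd-degree vertices: Mia, Wes.

2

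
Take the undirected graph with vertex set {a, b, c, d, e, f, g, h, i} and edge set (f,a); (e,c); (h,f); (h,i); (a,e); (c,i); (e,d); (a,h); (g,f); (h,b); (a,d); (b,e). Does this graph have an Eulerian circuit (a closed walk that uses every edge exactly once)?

Degrees: a:4, b:2, c:2, d:2, e:4, f:3, g:1, h:4, i:2
f, g have odd degree; an Eulerian circuit needs every degree to be even, so none exists.

No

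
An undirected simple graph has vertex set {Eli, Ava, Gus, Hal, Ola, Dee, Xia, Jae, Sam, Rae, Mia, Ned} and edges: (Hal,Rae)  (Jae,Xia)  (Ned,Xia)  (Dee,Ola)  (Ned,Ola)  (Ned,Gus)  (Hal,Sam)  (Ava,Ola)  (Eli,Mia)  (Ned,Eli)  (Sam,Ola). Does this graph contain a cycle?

|V| = 12, |E| = 11, number of components = 1.
Since 11 = 12 - 1, the graph is a forest and contains no cycle.

No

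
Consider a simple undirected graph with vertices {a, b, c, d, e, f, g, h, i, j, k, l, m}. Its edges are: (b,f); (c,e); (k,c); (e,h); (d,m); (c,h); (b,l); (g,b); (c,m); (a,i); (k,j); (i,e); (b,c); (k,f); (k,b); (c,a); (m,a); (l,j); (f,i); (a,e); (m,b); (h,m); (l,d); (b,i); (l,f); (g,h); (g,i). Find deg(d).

2

Neighbors of d: l, m.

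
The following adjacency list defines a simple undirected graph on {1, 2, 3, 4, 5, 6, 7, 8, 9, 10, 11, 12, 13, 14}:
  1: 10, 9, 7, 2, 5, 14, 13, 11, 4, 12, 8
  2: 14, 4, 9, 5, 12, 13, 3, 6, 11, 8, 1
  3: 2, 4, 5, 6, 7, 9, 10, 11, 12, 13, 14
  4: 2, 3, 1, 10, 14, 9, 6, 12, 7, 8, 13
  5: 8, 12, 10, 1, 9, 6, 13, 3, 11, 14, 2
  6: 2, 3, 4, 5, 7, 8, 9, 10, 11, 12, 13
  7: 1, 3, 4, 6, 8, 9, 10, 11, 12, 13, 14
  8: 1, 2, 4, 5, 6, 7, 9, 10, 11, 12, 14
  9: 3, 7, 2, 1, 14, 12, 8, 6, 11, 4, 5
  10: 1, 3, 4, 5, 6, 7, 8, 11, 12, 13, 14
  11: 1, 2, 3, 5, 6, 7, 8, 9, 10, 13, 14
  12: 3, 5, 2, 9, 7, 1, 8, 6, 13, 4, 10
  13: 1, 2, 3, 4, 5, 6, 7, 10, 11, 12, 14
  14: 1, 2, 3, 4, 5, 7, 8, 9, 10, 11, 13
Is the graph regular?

Degrees: 1:11, 2:11, 3:11, 4:11, 5:11, 6:11, 7:11, 8:11, 9:11, 10:11, 11:11, 12:11, 13:11, 14:11
All degrees equal 11; the graph is regular.

Yes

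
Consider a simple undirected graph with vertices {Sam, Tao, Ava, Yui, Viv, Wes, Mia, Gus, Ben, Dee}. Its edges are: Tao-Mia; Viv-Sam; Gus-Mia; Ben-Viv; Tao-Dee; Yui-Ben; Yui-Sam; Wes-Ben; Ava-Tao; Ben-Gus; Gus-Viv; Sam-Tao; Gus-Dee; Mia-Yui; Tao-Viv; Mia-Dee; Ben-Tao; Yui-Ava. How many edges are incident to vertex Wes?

1

Neighbors of Wes: Ben.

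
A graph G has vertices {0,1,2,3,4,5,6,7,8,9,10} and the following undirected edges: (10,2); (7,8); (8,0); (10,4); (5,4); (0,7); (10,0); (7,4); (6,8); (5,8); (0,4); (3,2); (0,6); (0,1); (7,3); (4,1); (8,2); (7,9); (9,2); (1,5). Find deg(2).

Neighbors of 2: 3, 8, 9, 10.

4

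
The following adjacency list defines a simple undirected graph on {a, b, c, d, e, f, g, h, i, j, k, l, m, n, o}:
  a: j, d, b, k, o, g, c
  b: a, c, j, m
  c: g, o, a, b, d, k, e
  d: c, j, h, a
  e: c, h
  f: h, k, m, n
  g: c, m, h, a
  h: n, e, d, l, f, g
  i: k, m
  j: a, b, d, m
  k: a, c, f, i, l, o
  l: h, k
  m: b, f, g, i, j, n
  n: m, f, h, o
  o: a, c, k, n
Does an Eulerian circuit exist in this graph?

No

Degrees: a:7, b:4, c:7, d:4, e:2, f:4, g:4, h:6, i:2, j:4, k:6, l:2, m:6, n:4, o:4
a, c have odd degree; an Eulerian circuit needs every degree to be even, so none exists.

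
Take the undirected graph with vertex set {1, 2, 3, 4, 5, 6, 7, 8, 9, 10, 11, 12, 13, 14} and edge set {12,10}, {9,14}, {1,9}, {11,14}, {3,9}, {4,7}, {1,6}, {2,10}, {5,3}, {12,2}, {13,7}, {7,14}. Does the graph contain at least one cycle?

Yes

|V| = 14, |E| = 12, number of components = 3.
Since 12 > 14 - 3, a cycle must exist; for instance 2-12-10-2.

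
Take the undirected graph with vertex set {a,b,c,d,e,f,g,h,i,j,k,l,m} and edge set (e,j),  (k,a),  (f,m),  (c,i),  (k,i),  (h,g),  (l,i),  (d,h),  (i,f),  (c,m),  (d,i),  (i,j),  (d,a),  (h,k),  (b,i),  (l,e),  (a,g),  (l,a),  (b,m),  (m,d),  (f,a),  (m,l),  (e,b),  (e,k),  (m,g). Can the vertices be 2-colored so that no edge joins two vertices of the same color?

Yes

A valid 2-coloring puts {b, c, d, f, g, j, k, l} on one side and {a, e, h, i, m} on the other; every edge crosses between the two sides.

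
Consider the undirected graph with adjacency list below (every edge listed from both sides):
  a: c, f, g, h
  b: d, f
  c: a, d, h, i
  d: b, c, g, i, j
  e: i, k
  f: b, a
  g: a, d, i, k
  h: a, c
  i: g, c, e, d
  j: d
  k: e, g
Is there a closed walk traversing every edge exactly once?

No

Degrees: a:4, b:2, c:4, d:5, e:2, f:2, g:4, h:2, i:4, j:1, k:2
d, j have odd degree; an Eulerian circuit needs every degree to be even, so none exists.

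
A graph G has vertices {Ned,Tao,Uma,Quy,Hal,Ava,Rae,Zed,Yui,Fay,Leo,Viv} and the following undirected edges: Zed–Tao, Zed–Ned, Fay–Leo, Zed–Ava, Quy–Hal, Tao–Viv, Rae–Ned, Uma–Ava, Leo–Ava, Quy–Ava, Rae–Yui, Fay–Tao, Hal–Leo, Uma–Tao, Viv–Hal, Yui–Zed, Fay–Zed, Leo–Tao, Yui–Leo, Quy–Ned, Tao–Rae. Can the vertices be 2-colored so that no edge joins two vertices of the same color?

Tao-Fay-Zed-Tao is an odd cycle (length 3), and a bipartite graph can contain only even cycles.

No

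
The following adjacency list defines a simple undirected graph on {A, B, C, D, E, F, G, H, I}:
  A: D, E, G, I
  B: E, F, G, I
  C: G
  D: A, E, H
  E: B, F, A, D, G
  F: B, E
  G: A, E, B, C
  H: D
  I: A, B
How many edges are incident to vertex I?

2

Neighbors of I: A, B.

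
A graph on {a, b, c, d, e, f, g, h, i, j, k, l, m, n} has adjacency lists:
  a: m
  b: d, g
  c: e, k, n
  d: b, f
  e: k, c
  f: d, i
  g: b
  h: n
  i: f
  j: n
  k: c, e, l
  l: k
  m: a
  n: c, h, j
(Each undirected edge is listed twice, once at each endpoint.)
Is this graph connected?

Component: {a, m}
Component: {b, d, f, g, i}
Component: {c, e, h, j, k, l, n}
No edge joins these 3 groups, so the graph is disconnected.

No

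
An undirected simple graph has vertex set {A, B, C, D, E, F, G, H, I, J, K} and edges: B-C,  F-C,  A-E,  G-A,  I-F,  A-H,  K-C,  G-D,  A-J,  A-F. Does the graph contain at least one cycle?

The graph has 11 vertices, 10 edges, and 1 connected component.
A forest on 11 vertices with 1 component has exactly 10 edges, which matches — so no cycle.

No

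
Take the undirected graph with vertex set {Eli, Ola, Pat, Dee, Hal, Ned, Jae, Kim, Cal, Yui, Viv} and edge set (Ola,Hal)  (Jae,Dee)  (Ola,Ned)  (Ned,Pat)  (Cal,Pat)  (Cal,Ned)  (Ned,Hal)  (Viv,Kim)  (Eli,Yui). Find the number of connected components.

4

Component: {Eli, Yui}
Component: {Dee, Jae}
Component: {Kim, Viv}
Component: {Ola, Pat, Hal, Ned, Cal}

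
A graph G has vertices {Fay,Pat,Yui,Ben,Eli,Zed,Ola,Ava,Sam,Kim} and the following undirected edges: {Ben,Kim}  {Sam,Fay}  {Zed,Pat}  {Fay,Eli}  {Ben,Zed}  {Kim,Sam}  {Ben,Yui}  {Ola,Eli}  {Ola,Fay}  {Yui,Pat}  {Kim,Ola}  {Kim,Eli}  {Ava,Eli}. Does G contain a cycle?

The graph has 10 vertices, 13 edges, and 1 connected component.
One cycle is Ben-Yui-Pat-Zed-Ben.

Yes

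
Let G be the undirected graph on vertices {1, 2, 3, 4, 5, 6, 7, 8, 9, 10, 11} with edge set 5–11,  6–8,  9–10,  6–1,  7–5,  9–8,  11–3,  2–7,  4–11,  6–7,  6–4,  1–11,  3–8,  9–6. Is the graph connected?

A breadth-first search from 1 visits 1, 11, 6, 3, 5, 4, 8, 7, 9, 2, 10 — all 11 vertices — so the graph is connected.

Yes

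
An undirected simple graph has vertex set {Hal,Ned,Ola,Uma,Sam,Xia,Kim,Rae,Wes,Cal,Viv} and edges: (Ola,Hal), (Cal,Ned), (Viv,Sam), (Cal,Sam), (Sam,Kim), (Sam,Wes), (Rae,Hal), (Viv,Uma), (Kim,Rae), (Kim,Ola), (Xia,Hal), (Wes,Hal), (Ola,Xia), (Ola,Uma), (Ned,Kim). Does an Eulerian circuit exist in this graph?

Degrees: Hal:4, Ned:2, Ola:4, Uma:2, Sam:4, Xia:2, Kim:4, Rae:2, Wes:2, Cal:2, Viv:2
All degrees are even and the non-isolated vertices are connected — an Eulerian circuit exists.

Yes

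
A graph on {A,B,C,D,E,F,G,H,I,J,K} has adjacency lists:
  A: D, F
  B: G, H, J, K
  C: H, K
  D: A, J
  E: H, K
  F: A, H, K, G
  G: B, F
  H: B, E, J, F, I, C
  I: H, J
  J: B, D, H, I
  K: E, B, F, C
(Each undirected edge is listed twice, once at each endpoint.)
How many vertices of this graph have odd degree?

Degrees: A:2, B:4, C:2, D:2, E:2, F:4, G:2, H:6, I:2, J:4, K:4
Odd-degree vertices: none.

0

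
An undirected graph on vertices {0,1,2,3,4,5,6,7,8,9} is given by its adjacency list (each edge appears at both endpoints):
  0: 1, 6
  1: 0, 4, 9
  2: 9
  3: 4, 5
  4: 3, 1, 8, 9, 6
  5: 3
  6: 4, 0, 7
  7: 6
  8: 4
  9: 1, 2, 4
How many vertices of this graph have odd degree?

Degrees: 0:2, 1:3, 2:1, 3:2, 4:5, 5:1, 6:3, 7:1, 8:1, 9:3
Odd-degree vertices: 1, 2, 4, 5, 6, 7, 8, 9.

8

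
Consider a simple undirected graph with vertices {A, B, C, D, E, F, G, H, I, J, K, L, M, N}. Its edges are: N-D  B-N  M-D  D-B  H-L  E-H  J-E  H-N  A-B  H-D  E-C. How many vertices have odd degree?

8

Degrees: A:1, B:3, C:1, D:4, E:3, F:0, G:0, H:4, I:0, J:1, K:0, L:1, M:1, N:3
Odd-degree vertices: A, B, C, E, J, L, M, N.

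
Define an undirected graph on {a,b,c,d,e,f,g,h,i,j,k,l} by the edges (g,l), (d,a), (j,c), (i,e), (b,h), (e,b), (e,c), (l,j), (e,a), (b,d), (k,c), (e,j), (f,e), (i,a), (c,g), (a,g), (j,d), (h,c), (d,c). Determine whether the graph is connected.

A breadth-first search from a visits a, d, g, i, e, c, b, j, l, f, h, k — all 12 vertices — so the graph is connected.

Yes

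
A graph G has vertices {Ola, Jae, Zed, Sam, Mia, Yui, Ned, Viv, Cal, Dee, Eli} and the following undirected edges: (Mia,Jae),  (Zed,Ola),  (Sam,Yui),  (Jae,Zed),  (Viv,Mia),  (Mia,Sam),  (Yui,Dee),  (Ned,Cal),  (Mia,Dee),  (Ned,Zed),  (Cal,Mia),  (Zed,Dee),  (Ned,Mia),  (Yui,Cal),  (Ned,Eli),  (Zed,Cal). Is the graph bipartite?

Mia-Cal-Ned-Mia is an odd cycle (length 3), and a bipartite graph can contain only even cycles.

No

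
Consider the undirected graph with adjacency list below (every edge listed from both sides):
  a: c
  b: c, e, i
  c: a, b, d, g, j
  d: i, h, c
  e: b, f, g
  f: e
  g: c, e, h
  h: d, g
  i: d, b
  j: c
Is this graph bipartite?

Yes

Color {c, e, h, i} black and {a, b, d, f, g, j} white. No edge joins two same-colored vertices, so the graph is bipartite.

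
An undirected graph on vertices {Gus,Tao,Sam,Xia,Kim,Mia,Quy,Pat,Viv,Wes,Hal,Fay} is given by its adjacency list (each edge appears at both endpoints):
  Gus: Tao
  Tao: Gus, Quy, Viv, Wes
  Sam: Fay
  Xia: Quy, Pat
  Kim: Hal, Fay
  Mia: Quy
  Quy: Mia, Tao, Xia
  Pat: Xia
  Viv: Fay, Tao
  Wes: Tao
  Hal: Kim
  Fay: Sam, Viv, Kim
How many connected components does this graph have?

1

Component: {Gus, Tao, Sam, Xia, Kim, Mia, Quy, Pat, Viv, Wes, Hal, Fay}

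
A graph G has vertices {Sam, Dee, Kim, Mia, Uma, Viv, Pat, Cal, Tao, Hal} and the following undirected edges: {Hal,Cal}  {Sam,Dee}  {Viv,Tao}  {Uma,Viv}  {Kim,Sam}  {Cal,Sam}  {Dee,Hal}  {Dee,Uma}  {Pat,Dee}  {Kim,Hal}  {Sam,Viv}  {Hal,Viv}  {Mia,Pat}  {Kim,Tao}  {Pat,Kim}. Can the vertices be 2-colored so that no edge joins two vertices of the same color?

A valid 2-coloring puts {Dee, Kim, Mia, Viv, Cal} on one side and {Sam, Uma, Pat, Tao, Hal} on the other; every edge crosses between the two sides.

Yes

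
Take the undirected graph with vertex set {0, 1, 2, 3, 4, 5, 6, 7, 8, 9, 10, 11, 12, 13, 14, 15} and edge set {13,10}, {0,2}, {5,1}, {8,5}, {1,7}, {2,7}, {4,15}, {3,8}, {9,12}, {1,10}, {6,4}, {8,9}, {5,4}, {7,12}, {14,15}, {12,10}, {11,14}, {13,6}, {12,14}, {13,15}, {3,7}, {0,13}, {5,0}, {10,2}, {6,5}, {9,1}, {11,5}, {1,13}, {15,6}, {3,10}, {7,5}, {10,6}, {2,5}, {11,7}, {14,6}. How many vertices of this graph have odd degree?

Degrees: 0:3, 1:5, 2:4, 3:3, 4:3, 5:8, 6:6, 7:6, 8:3, 9:3, 10:6, 11:3, 12:4, 13:5, 14:4, 15:4
Odd-degree vertices: 0, 1, 3, 4, 8, 9, 11, 13.

8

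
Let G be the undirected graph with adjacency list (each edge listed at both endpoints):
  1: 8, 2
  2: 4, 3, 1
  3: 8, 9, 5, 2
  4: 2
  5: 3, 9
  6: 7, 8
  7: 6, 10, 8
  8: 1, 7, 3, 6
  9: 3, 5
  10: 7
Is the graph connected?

A breadth-first search from 1 visits 1, 2, 8, 3, 4, 7, 6, 5, 9, 10 — all 10 vertices — so the graph is connected.

Yes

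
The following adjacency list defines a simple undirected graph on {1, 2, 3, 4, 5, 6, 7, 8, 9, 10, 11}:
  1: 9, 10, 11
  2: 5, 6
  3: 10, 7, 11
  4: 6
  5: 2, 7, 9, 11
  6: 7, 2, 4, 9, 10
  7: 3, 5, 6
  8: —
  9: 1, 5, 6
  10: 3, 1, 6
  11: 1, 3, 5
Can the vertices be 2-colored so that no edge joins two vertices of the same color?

A valid 2-coloring puts {2, 4, 7, 8, 9, 10, 11} on one side and {1, 3, 5, 6} on the other; every edge crosses between the two sides.

Yes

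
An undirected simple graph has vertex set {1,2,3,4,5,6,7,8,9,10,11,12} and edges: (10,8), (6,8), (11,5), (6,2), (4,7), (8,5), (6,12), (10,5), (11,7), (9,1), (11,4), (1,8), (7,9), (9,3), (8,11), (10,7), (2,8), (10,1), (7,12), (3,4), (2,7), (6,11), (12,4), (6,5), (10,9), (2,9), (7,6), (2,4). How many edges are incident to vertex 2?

5

Neighbors of 2: 4, 6, 7, 8, 9.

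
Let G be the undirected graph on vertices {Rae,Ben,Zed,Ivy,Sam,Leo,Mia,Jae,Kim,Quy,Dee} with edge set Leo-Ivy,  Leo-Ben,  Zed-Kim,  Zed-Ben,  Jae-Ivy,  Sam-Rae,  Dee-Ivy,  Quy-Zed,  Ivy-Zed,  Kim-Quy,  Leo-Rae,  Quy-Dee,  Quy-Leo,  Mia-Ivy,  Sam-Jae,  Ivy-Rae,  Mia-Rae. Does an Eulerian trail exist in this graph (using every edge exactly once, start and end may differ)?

Degrees: Rae:4, Ben:2, Zed:4, Ivy:6, Sam:2, Leo:4, Mia:2, Jae:2, Kim:2, Quy:4, Dee:2
Odd-degree vertices: none (0 total).
With 0 odd-degree vertices and all edges in one connected piece, an Eulerian trail exists.

Yes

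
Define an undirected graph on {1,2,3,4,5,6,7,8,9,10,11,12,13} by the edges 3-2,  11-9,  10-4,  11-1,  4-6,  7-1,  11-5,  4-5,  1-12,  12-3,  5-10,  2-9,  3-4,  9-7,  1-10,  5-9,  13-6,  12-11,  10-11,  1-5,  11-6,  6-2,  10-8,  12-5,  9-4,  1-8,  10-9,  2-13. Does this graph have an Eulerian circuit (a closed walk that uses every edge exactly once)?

No

Degrees: 1:6, 2:4, 3:3, 4:5, 5:6, 6:4, 7:2, 8:2, 9:6, 10:6, 11:6, 12:4, 13:2
3, 4 have odd degree; an Eulerian circuit needs every degree to be even, so none exists.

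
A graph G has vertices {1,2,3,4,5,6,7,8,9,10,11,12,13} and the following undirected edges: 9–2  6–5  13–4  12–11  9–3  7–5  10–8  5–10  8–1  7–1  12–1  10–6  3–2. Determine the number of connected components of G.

3

Component: {4, 13}
Component: {2, 3, 9}
Component: {1, 5, 6, 7, 8, 10, 11, 12}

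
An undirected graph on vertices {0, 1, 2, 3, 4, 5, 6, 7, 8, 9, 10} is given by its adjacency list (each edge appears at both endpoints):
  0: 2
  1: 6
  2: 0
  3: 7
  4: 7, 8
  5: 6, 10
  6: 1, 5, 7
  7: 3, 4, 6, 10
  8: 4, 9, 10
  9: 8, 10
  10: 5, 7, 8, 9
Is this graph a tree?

No

|V| = 11, |E| = 12.
It is not connected, so it is not a tree.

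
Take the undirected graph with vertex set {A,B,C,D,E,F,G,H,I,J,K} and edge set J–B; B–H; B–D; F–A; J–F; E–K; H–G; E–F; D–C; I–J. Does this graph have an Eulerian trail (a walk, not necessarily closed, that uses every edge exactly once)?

Degrees: A:1, B:3, C:1, D:2, E:2, F:3, G:1, H:2, I:1, J:3, K:1
Odd-degree vertices: A, B, C, F, G, I, J, K (8 total).
An Eulerian trail requires 0 or 2 odd-degree vertices; here there are 8.

No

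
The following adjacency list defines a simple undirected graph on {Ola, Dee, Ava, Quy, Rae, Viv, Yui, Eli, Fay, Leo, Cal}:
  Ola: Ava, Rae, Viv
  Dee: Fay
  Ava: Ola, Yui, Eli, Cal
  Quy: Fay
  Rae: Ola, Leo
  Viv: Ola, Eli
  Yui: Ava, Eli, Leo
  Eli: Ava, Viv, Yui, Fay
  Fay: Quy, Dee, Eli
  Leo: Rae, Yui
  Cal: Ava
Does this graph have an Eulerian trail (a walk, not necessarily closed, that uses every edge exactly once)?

No

Degrees: Ola:3, Dee:1, Ava:4, Quy:1, Rae:2, Viv:2, Yui:3, Eli:4, Fay:3, Leo:2, Cal:1
Odd-degree vertices: Ola, Dee, Quy, Yui, Fay, Cal (6 total).
An Eulerian trail requires 0 or 2 odd-degree vertices; here there are 6.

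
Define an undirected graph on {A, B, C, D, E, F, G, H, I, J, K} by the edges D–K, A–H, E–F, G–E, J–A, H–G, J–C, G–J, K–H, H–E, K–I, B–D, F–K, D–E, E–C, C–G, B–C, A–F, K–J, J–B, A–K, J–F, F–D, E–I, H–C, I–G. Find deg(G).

Neighbors of G: C, E, H, I, J.

5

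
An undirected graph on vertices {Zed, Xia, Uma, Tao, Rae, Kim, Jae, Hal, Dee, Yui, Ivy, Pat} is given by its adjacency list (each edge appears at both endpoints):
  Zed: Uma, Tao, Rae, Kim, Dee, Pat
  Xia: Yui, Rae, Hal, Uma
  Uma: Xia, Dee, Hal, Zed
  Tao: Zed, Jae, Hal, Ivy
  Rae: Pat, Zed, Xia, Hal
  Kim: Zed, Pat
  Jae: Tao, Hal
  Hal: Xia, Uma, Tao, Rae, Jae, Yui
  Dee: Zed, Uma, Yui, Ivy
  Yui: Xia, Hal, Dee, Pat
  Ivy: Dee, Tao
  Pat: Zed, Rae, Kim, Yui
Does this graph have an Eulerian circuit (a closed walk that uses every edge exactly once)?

Degrees: Zed:6, Xia:4, Uma:4, Tao:4, Rae:4, Kim:2, Jae:2, Hal:6, Dee:4, Yui:4, Ivy:2, Pat:4
Every vertex has even degree and the edges form a single connected piece, so an Eulerian circuit exists.

Yes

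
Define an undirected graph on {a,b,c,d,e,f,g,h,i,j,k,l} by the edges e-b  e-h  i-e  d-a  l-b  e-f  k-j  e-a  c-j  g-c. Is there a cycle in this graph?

No

|V| = 12, |E| = 10, number of components = 2.
A forest on 12 vertices with 2 components has exactly 10 edges, which matches — so no cycle.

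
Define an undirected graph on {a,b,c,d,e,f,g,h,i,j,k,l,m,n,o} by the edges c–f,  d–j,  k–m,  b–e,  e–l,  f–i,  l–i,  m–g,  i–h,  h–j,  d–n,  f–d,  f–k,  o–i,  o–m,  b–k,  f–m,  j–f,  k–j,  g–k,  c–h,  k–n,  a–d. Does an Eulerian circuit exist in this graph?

Degrees: a:1, b:2, c:2, d:4, e:2, f:6, g:2, h:3, i:4, j:4, k:6, l:2, m:4, n:2, o:2
a, h have odd degree; an Eulerian circuit needs every degree to be even, so none exists.

No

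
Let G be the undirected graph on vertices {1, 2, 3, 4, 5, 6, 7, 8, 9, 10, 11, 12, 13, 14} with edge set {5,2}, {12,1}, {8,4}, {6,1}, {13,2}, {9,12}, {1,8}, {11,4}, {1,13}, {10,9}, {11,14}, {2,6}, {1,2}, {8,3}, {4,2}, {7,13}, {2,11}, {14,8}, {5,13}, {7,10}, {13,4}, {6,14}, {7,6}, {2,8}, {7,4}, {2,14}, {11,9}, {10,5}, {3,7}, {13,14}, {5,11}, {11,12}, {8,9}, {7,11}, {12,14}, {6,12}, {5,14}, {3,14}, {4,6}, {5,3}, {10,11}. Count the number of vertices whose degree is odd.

2

Degrees: 1:5, 2:8, 3:4, 4:6, 5:6, 6:6, 7:6, 8:6, 9:4, 10:4, 11:8, 12:5, 13:6, 14:8
Odd-degree vertices: 1, 12.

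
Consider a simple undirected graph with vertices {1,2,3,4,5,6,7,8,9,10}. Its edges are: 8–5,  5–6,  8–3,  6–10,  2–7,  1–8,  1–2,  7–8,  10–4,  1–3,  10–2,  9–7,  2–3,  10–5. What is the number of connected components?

1

Component: {1, 2, 3, 4, 5, 6, 7, 8, 9, 10}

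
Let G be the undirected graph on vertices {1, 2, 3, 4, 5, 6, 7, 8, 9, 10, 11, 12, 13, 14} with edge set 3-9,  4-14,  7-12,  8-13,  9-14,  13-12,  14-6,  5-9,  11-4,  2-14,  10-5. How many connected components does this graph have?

3

Component: {1}
Component: {7, 8, 12, 13}
Component: {2, 3, 4, 5, 6, 9, 10, 11, 14}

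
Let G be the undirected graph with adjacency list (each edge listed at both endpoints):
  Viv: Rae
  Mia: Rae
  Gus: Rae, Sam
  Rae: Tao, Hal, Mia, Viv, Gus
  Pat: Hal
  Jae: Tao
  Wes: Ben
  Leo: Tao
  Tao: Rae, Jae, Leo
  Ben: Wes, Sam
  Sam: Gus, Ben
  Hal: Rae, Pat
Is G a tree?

Yes

The graph has 12 vertices and 11 edges.
Connected and |E| = |V| - 1, which characterizes a tree.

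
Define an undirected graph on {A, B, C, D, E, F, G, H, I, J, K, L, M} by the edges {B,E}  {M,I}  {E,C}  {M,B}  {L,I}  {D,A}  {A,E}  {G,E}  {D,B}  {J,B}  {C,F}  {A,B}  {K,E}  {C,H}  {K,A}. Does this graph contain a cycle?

|V| = 13, |E| = 15, number of components = 1.
Since 15 > 13 - 1, a cycle must exist; for instance A-D-B-E-K-A.

Yes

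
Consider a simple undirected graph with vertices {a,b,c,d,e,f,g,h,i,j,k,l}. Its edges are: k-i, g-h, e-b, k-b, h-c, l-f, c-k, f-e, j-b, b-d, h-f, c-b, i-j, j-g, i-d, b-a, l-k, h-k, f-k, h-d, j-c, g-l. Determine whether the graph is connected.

Yes

A breadth-first search from a visits a, b, c, e, d, j, k, h, f, i, g, l — all 12 vertices — so the graph is connected.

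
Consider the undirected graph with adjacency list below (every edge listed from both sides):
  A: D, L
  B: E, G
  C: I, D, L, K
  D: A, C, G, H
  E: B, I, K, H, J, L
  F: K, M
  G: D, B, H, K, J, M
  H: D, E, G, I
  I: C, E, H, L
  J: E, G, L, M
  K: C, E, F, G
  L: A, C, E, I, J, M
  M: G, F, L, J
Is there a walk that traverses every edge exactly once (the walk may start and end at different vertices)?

Yes

Degrees: A:2, B:2, C:4, D:4, E:6, F:2, G:6, H:4, I:4, J:4, K:4, L:6, M:4
Odd-degree vertices: none (0 total).
With 0 odd-degree vertices and all edges in one connected piece, an Eulerian trail exists.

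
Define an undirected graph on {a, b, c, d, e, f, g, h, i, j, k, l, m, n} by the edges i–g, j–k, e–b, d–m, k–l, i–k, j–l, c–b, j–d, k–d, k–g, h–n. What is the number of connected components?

Component: {a}
Component: {f}
Component: {h, n}
Component: {b, c, e}
Component: {d, g, i, j, k, l, m}

5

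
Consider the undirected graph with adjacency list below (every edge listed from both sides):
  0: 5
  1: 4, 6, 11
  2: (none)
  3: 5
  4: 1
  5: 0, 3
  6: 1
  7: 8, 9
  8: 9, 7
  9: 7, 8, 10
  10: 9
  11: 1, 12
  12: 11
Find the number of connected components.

Component: {2}
Component: {0, 3, 5}
Component: {7, 8, 9, 10}
Component: {1, 4, 6, 11, 12}

4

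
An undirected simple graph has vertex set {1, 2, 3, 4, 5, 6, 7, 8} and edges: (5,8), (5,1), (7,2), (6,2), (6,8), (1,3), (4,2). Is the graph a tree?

Yes

|V| = 8, |E| = 7.
Connected and |E| = |V| - 1, which characterizes a tree.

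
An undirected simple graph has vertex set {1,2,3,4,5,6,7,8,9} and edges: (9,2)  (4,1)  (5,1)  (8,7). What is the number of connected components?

5

Component: {3}
Component: {6}
Component: {2, 9}
Component: {7, 8}
Component: {1, 4, 5}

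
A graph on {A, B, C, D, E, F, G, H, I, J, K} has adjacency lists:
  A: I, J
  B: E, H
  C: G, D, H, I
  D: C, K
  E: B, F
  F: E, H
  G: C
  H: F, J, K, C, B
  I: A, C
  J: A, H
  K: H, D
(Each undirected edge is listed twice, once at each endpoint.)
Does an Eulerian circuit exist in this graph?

Degrees: A:2, B:2, C:4, D:2, E:2, F:2, G:1, H:5, I:2, J:2, K:2
G, H have odd degree; an Eulerian circuit needs every degree to be even, so none exists.

No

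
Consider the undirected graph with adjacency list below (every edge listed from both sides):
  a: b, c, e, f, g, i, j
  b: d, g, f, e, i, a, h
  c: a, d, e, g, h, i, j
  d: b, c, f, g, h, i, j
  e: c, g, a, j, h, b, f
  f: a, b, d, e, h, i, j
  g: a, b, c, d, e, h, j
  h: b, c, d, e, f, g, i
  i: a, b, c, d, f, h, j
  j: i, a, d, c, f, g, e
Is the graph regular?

Yes

Degrees: a:7, b:7, c:7, d:7, e:7, f:7, g:7, h:7, i:7, j:7
All degrees equal 7; the graph is regular.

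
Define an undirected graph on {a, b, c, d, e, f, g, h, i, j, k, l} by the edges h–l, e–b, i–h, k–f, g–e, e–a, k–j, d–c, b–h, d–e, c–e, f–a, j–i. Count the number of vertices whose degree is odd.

Degrees: a:2, b:2, c:2, d:2, e:5, f:2, g:1, h:3, i:2, j:2, k:2, l:1
Odd-degree vertices: e, g, h, l.

4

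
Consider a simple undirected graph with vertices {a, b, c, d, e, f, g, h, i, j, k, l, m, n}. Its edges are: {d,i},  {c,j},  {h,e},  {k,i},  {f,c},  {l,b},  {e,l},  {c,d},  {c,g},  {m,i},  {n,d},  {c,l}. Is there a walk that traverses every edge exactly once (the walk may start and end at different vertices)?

Degrees: a:0, b:1, c:5, d:3, e:2, f:1, g:1, h:1, i:3, j:1, k:1, l:3, m:1, n:1
Odd-degree vertices: b, c, d, f, g, h, i, j, k, l, m, n (12 total).
An Eulerian trail requires 0 or 2 odd-degree vertices; here there are 12.

No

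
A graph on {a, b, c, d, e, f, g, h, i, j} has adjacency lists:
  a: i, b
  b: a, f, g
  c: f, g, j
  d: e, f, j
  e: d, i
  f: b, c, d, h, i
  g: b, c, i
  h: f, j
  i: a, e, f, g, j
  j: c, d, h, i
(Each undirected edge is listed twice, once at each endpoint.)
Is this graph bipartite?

Yes

Color {b, c, d, h, i} black and {a, e, f, g, j} white. No edge joins two same-colored vertices, so the graph is bipartite.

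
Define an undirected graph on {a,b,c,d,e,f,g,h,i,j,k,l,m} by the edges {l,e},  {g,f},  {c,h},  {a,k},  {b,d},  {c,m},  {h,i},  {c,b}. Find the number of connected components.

5

Component: {j}
Component: {a, k}
Component: {e, l}
Component: {f, g}
Component: {b, c, d, h, i, m}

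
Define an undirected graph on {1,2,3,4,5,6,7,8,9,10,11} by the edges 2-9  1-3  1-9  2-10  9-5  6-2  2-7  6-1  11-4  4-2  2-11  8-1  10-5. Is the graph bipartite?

No

2-4-11-2 is an odd cycle (length 3), and a bipartite graph can contain only even cycles.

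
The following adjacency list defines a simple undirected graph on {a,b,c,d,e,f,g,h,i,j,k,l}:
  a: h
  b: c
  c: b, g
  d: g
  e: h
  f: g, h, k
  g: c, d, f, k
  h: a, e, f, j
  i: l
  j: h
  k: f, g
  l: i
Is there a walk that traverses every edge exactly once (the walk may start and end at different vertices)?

Degrees: a:1, b:1, c:2, d:1, e:1, f:3, g:4, h:4, i:1, j:1, k:2, l:1
Odd-degree vertices: a, b, d, e, f, i, j, l (8 total).
With 8 odd-degree vertices (more than two), no single trail can use every edge.

No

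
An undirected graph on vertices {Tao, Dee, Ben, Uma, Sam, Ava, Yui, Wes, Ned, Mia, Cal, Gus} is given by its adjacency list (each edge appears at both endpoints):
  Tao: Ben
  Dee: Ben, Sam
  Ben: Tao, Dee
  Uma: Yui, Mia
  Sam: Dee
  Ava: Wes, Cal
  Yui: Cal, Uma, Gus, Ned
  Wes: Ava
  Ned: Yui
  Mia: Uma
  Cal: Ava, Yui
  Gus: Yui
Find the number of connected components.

Component: {Tao, Dee, Ben, Sam}
Component: {Uma, Ava, Yui, Wes, Ned, Mia, Cal, Gus}

2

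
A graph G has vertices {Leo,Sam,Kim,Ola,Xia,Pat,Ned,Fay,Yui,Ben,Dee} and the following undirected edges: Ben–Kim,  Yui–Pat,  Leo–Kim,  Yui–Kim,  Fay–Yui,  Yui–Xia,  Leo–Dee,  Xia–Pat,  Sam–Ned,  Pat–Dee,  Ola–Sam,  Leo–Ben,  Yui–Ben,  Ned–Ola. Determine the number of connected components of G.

Component: {Sam, Ola, Ned}
Component: {Leo, Kim, Xia, Pat, Fay, Yui, Ben, Dee}

2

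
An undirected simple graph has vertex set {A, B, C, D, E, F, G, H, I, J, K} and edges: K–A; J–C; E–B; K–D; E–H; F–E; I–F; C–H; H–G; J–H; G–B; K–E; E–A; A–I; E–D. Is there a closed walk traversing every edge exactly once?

No

Degrees: A:3, B:2, C:2, D:2, E:6, F:2, G:2, H:4, I:2, J:2, K:3
Vertices with odd degree: A, K. An Eulerian circuit requires all degrees even.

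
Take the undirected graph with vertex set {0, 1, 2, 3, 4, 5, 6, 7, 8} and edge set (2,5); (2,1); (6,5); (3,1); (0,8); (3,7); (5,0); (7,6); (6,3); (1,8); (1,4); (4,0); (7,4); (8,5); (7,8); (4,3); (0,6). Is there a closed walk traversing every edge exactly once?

Yes

Degrees: 0:4, 1:4, 2:2, 3:4, 4:4, 5:4, 6:4, 7:4, 8:4
Every vertex has even degree and the edges form a single connected piece, so an Eulerian circuit exists.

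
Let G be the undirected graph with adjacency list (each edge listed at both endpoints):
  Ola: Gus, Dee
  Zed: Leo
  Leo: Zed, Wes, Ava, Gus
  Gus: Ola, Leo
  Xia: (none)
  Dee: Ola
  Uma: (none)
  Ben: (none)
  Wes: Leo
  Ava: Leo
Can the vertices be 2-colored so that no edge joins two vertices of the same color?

Color {Zed, Gus, Xia, Dee, Uma, Ben, Wes, Ava} black and {Ola, Leo} white. No edge joins two same-colored vertices, so the graph is bipartite.

Yes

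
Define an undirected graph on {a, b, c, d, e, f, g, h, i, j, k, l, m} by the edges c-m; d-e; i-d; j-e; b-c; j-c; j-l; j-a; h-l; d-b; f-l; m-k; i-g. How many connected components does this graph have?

1

Component: {a, b, c, d, e, f, g, h, i, j, k, l, m}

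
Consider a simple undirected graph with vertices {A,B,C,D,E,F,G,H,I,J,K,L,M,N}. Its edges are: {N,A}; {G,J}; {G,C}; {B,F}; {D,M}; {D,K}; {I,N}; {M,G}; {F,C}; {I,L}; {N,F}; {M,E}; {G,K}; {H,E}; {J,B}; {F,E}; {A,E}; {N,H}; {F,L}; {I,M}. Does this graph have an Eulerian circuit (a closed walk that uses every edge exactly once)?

No

Degrees: A:2, B:2, C:2, D:2, E:4, F:5, G:4, H:2, I:3, J:2, K:2, L:2, M:4, N:4
Vertices with odd degree: F, I. An Eulerian circuit requires all degrees even.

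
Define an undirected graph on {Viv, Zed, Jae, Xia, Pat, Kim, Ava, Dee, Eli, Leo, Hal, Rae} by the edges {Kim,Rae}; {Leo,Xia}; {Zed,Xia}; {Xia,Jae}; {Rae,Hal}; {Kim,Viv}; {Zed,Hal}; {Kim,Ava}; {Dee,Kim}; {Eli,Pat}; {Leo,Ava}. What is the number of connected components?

2

Component: {Pat, Eli}
Component: {Viv, Zed, Jae, Xia, Kim, Ava, Dee, Leo, Hal, Rae}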